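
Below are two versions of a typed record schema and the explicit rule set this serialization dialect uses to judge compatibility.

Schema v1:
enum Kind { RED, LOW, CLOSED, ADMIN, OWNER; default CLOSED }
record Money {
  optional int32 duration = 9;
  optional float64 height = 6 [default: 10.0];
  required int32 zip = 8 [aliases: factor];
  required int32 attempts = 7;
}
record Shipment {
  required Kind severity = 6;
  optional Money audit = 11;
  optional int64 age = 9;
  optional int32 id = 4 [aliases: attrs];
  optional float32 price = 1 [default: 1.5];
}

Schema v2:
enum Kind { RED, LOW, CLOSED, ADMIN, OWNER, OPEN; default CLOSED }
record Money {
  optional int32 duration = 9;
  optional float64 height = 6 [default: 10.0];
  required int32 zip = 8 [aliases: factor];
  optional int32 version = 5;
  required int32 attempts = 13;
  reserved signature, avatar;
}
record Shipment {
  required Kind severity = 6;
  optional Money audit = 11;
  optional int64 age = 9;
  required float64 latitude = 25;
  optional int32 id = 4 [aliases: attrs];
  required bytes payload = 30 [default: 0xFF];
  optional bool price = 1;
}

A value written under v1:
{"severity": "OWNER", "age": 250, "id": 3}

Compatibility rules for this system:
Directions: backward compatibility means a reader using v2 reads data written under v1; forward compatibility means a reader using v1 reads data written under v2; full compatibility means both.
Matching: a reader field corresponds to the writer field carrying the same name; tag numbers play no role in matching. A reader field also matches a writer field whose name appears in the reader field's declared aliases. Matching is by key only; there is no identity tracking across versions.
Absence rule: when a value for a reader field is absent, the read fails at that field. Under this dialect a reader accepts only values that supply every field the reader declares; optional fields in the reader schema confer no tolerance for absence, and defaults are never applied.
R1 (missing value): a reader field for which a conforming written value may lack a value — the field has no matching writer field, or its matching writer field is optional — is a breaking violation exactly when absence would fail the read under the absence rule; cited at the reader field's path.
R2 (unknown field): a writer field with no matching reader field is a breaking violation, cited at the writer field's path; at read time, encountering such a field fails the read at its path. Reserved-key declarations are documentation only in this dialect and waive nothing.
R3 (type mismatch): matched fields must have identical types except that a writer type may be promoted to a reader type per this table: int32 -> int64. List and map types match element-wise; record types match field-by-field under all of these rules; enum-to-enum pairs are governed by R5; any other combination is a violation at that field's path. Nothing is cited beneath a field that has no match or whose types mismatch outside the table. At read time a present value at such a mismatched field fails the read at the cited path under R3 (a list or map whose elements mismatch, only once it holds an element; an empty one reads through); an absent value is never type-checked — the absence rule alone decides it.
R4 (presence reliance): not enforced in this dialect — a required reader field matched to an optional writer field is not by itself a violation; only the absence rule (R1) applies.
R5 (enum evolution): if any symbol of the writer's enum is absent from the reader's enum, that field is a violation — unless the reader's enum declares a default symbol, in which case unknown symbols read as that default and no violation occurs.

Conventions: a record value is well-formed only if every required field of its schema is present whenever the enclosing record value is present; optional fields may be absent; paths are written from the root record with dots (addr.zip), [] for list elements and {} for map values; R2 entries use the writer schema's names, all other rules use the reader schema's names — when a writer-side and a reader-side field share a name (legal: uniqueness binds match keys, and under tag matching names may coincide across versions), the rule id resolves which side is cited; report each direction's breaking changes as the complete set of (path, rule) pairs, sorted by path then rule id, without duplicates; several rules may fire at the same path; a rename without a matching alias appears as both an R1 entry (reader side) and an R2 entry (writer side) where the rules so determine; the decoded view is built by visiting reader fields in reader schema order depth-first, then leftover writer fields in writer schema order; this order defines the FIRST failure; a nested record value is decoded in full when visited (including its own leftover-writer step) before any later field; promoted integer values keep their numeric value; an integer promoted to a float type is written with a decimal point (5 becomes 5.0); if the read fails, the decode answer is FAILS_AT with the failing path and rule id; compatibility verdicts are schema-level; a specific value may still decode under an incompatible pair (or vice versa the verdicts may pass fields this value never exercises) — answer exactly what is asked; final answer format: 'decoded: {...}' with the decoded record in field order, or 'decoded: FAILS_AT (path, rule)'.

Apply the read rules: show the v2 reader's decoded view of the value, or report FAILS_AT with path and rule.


the writer's type comes first in each Shipment pair
decode (reader v2):
  severity := "OWNER"
  read fails at audit under R1 (no fill)
  => FAILS_AT (audit, R1)
the other Shipment changes do not affect what is asked:
  added field payload to record Shipment: required bytes, tag 30, default 0xFF (in v2 it sits immediately before price) -> schema-level compatibility only; this Shipment value's decode is unchanged
  added field version to record Money: optional int32, tag 5 (in v2 it sits immediately before attempts) -> schema-level compatibility only; this Shipment value's decode is unchanged
  enum Kind (field severity in record Shipment): symbol OPEN added -> no rule fires on it and the decoded Shipment view is identical with or without it
  field attempts in record Money: tag 7 changed to 13 -> no rule fires on it and the decoded Shipment view is identical with or without it
  added field latitude to record Shipment: required float64, tag 25 (in v2 it sits immediately before id) -> schema-level compatibility only; this Shipment value's decode is unchanged
  field price in record Shipment: type float32 changed to bool (its default is dropped) -> schema-level compatibility only; this Shipment value's decode is unchanged

decoded: FAILS_AT (audit, R1)


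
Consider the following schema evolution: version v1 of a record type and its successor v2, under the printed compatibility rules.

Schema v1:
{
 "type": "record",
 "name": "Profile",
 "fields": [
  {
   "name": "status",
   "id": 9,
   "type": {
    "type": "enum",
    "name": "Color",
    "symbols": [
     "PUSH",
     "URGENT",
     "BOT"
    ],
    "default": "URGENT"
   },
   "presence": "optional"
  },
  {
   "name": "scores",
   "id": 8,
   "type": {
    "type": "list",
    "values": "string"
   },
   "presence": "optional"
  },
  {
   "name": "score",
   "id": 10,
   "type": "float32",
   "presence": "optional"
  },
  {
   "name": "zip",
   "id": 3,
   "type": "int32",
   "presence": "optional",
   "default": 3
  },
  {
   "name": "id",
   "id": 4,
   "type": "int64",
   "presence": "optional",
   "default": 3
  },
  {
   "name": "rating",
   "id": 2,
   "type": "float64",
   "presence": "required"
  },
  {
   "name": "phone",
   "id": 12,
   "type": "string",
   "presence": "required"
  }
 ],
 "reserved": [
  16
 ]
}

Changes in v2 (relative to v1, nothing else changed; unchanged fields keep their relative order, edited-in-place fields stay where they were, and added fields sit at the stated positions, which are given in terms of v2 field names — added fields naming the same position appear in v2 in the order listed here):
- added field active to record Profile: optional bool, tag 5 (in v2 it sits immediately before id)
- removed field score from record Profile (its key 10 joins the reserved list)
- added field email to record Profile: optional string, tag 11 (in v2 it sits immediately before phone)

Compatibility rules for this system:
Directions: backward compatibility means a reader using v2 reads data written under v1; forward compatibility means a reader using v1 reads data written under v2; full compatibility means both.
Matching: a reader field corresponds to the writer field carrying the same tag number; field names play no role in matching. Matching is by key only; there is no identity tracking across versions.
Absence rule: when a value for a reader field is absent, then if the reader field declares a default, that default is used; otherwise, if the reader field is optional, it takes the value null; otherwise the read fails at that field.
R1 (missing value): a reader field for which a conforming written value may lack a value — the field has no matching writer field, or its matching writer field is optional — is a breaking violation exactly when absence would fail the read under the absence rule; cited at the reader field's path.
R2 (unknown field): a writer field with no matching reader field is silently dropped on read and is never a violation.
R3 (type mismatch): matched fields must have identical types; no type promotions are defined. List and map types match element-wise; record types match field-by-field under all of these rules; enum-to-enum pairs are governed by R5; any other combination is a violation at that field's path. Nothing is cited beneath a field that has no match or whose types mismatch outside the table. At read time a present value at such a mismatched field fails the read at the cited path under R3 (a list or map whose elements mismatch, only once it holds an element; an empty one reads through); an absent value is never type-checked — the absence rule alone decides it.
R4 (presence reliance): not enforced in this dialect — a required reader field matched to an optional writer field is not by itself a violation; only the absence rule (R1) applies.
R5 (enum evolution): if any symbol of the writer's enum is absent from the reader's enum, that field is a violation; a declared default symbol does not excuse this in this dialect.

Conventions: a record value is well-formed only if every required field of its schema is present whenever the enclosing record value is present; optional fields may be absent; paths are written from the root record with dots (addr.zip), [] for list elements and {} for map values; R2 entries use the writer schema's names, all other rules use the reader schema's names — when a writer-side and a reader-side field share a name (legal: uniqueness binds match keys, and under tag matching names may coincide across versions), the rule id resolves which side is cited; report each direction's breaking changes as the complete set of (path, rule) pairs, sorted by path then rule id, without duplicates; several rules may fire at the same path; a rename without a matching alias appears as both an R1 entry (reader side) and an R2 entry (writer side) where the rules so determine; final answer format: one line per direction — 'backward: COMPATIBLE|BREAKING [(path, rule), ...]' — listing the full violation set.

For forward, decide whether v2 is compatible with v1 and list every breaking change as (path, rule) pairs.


arrows below run writer -> reader for Profile
forward analysis of Profile with v1 as reader and v2 as writer:
  Color -> Color, writer optional: status aligns to status
  list<string> -> list<string>, writer optional: scores aligns to scores
  score has no writer counterpart
  int32 -> int32, writer optional: zip aligns to zip
  int64 -> int64, writer optional: id aligns to id
  float64 -> float64, writer required: rating aligns to rating
  string -> string, writer required: phone aligns to phone
  active (writer side), unknown to reader
  email (writer side), unknown to reader
  => forward: COMPATIBLE
the rest of the Profile diff is inert for this question:
  added field active to record Profile: optional bool, tag 5 (in v2 it sits immediately before id) -> no rule fires on it in Profile's dialect; the asked verdict holds
  removed field score from record Profile (its key 10 joins the reserved list) -> no rule fires on it in Profile's dialect; the asked verdict holds
  added field email to record Profile: optional string, tag 11 (in v2 it sits immediately before phone) -> no rule fires on it in Profile's dialect; the asked verdict holds

forward: COMPATIBLE []


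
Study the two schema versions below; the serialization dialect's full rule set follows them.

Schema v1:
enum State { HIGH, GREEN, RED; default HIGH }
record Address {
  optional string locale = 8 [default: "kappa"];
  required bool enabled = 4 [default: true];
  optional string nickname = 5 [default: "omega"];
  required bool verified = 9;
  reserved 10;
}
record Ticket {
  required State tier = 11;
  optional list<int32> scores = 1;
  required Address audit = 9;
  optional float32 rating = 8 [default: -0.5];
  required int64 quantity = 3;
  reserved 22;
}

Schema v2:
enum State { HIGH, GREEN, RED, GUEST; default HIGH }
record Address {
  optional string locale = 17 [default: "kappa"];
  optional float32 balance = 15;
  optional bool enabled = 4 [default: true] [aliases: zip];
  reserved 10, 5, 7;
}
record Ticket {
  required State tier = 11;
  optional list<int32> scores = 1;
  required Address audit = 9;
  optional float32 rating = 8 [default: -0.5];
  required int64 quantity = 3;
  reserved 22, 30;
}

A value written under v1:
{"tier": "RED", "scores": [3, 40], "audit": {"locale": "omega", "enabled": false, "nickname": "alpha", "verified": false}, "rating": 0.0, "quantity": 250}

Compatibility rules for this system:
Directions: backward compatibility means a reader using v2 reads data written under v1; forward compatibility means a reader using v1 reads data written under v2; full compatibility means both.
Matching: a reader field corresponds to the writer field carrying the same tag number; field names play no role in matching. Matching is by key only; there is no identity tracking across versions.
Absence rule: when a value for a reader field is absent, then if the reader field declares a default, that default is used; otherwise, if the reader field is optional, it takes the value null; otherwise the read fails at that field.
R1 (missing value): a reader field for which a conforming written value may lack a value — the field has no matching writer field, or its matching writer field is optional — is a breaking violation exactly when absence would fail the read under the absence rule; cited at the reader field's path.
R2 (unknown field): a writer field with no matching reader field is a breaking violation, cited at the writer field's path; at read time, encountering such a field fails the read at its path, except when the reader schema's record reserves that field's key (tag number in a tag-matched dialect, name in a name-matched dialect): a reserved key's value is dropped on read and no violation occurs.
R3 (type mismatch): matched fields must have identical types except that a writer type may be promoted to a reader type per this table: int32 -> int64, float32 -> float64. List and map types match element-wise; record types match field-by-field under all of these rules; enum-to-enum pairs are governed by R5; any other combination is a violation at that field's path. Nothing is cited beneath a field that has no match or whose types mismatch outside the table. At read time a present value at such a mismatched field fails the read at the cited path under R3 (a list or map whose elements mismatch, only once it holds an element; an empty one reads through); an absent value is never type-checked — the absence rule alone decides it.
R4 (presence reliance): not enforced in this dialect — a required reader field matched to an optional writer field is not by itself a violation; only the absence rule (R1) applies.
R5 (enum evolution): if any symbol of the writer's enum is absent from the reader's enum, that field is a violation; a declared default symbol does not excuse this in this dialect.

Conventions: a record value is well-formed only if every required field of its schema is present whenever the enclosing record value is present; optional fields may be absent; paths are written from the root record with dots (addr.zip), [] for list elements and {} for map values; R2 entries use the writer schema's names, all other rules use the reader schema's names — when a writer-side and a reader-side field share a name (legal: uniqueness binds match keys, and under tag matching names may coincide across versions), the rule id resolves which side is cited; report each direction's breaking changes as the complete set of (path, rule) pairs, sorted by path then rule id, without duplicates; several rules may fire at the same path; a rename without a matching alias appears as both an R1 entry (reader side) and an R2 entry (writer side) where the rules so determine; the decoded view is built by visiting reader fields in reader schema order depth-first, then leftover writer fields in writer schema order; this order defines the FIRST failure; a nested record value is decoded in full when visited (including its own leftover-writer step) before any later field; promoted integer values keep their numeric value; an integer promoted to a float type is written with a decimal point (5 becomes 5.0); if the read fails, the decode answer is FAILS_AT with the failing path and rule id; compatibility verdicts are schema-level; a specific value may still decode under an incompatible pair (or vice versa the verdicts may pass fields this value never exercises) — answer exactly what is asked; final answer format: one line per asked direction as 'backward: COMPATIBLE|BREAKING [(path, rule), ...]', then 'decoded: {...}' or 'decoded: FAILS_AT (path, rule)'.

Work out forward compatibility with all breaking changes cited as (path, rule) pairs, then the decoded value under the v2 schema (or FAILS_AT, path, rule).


forward: BREAKING [(audit.balance, R2), (audit.locale, R2), (audit.verified, R1), (tier, R5)]; decoded: FAILS_AT (audit.locale, R2)

arrows below run writer -> reader for Ticket
checking forward for Ticket: reader v1 against writer v2:
  tier: paired with writer tier (State -> State; writer required)
  scores: paired with writer scores (list<int32> -> list<int32>; writer optional)
  audit: paired with writer audit (Address -> Address; writer required)
  rating: paired with writer rating (float32 -> float32; writer optional)
  quantity: paired with writer quantity (int64 -> int64; writer required)
  no writer field matches reader audit.locale
  audit.enabled: paired with writer audit.enabled (bool -> bool; writer optional)
  no writer field matches reader audit.nickname
  no writer field matches reader audit.verified
  audit.locale (writer side), unknown to reader
  audit.balance (writer side), unknown to reader
  violation R2 at audit.balance
  violation R2 at audit.locale
  violation R1 at audit.verified
  violation R5 at tier
  => forward: BREAKING (4)
decoding the Ticket value with the v2 reader:
  tier := "RED"
  scores := [3, 40]
  audit.locale := "kappa" (no value, default fills)
  audit.balance := null (not supplied -> null)
  audit.enabled := false
  read fails at audit.locale under R2 (unknown field)
  => FAILS_AT (audit.locale, R2)
the other Ticket changes do not affect what is asked:
  removed field nickname from record Address (its key 5 joins the reserved list) -> no rule fires on it in Ticket's dialect; the asked verdict holds
  field enabled in record Address: required changed to optional -> no rule fires on it in Ticket's dialect; the asked verdict holds


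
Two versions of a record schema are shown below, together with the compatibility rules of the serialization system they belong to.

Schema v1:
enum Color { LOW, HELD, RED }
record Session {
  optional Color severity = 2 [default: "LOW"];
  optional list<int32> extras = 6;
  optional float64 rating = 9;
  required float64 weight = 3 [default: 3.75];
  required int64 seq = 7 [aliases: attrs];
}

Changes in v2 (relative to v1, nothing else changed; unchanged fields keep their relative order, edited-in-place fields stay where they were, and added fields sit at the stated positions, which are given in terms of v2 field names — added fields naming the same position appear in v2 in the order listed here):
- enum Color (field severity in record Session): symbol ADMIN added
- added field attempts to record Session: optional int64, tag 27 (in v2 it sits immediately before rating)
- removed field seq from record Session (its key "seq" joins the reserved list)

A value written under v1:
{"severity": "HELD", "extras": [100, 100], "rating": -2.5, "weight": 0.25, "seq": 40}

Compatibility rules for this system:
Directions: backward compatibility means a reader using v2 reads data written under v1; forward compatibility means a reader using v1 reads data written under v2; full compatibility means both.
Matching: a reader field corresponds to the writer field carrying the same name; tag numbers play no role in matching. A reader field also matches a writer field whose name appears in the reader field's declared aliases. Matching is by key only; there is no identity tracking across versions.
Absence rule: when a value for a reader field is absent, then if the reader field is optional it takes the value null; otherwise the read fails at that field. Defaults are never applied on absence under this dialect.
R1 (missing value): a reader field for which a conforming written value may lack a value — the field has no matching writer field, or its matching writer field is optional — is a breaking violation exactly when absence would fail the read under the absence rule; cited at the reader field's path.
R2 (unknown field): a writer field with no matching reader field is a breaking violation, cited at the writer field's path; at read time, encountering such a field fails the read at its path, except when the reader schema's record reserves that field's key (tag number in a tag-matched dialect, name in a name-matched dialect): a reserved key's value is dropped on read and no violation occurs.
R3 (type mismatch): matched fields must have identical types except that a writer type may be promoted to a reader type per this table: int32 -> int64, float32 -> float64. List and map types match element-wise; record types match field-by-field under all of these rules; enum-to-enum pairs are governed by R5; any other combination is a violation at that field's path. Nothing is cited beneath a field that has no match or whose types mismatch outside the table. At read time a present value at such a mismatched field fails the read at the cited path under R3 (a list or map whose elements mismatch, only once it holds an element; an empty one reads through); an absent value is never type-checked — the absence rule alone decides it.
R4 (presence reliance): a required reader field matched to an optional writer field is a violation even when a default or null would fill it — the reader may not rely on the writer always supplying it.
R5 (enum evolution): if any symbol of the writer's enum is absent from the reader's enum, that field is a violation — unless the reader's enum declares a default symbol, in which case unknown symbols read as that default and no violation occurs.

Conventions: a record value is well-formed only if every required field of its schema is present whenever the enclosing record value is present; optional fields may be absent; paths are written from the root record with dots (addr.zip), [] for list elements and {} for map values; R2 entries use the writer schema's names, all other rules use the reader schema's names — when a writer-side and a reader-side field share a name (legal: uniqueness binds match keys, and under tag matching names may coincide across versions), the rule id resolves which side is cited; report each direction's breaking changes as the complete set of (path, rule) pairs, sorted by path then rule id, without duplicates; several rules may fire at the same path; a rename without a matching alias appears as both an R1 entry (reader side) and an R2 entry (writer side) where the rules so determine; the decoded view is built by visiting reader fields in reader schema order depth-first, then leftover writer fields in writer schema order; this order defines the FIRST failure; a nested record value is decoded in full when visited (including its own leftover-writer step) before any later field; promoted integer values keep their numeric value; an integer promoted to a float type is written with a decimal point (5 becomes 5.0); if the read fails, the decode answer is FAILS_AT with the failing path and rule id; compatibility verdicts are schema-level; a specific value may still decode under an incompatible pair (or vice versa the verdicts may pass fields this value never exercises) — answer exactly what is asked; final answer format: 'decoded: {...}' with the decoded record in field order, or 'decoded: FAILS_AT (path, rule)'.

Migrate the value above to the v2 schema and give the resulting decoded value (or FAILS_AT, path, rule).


in Session below, arrows point writer -> reader
migrating the Session value to v2:
  severity := "HELD"
  extras := [100, 100]
  attempts := null (missing; optional => null)
  rating := -2.5
  weight := 0.25
  writer seq: reserved -> dropped
  => decoded: {"severity": "HELD", "extras": [100, 100], "attempts": null, "rating": -2.5, "weight": 0.25}
ruling out the remaining Session differences:
  enum Color (field severity in record Session): symbol ADMIN added -> changes Session's schema-level verdicts only — the decode of this value is the same

decoded: {"severity": "HELD", "extras": [100, 100], "attempts": null, "rating": -2.5, "weight": 0.25}


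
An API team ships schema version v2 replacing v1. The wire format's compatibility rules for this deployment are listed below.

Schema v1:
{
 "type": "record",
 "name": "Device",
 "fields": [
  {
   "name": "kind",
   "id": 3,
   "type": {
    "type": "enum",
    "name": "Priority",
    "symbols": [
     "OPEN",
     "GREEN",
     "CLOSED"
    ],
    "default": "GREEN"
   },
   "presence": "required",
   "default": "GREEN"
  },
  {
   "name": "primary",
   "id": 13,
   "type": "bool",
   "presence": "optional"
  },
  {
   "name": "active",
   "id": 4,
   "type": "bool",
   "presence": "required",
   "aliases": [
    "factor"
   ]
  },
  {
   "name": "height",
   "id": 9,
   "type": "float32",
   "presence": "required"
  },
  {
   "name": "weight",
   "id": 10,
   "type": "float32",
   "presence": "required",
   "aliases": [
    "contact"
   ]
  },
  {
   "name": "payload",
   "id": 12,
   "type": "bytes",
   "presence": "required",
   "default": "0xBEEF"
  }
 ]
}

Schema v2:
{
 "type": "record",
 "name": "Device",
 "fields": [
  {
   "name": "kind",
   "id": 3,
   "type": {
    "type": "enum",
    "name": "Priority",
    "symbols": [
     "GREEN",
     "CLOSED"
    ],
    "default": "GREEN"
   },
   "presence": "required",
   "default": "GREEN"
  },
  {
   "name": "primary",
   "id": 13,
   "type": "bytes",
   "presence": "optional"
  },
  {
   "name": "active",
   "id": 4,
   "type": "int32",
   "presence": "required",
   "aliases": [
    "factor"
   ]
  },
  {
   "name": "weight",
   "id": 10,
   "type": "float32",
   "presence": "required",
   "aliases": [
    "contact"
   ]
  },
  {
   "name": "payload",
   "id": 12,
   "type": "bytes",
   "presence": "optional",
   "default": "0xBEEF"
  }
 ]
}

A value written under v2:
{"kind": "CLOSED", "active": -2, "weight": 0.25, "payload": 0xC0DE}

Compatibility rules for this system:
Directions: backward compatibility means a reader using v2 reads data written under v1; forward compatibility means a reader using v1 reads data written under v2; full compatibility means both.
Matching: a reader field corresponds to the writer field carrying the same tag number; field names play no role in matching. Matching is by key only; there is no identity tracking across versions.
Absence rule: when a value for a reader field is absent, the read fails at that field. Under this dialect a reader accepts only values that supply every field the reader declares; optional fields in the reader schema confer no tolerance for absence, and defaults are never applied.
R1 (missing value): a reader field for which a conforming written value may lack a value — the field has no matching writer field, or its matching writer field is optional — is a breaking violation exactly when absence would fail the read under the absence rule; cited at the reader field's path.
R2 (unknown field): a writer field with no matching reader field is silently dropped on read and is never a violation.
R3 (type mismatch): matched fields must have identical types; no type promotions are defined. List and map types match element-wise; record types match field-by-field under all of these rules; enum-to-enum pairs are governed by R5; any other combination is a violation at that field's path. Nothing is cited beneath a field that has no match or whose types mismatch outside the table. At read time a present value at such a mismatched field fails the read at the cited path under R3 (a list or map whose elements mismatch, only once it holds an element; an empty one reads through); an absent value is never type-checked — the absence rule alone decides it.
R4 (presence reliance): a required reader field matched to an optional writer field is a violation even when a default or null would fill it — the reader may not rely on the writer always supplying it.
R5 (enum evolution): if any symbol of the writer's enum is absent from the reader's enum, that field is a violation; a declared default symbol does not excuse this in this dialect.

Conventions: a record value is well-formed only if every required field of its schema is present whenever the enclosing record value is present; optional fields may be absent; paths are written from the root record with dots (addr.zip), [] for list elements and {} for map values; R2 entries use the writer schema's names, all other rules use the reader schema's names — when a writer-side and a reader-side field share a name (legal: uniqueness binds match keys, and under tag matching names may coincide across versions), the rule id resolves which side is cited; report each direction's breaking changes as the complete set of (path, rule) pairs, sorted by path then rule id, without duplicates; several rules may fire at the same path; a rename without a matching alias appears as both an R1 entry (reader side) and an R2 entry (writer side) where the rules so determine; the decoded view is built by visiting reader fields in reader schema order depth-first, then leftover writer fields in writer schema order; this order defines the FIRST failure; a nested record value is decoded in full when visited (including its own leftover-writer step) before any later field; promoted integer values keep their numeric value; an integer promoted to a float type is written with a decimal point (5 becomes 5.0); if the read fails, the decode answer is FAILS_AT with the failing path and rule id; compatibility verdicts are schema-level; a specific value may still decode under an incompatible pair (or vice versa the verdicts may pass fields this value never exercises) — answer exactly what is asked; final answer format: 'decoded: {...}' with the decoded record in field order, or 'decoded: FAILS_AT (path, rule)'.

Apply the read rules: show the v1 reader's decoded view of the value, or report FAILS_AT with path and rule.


decoded: FAILS_AT (primary, R1)

in Device below, arrows point writer -> reader
decode (reader v1):
  kind := "CLOSED"
  read fails at primary under R1 (no fill)
  => FAILS_AT (primary, R1)
the rest of the Device diff is inert for this question:
  field active in record Device: type bool changed to int32 -> a verdict-level change on Device — the shown value reads the same
  enum Priority (field kind in record Device): symbol OPEN removed -> a verdict-level change on Device — the shown value reads the same
  field payload in record Device: required changed to optional -> a verdict-level change on Device — the shown value reads the same
  removed field height from record Device -> a verdict-level change on Device — the shown value reads the same


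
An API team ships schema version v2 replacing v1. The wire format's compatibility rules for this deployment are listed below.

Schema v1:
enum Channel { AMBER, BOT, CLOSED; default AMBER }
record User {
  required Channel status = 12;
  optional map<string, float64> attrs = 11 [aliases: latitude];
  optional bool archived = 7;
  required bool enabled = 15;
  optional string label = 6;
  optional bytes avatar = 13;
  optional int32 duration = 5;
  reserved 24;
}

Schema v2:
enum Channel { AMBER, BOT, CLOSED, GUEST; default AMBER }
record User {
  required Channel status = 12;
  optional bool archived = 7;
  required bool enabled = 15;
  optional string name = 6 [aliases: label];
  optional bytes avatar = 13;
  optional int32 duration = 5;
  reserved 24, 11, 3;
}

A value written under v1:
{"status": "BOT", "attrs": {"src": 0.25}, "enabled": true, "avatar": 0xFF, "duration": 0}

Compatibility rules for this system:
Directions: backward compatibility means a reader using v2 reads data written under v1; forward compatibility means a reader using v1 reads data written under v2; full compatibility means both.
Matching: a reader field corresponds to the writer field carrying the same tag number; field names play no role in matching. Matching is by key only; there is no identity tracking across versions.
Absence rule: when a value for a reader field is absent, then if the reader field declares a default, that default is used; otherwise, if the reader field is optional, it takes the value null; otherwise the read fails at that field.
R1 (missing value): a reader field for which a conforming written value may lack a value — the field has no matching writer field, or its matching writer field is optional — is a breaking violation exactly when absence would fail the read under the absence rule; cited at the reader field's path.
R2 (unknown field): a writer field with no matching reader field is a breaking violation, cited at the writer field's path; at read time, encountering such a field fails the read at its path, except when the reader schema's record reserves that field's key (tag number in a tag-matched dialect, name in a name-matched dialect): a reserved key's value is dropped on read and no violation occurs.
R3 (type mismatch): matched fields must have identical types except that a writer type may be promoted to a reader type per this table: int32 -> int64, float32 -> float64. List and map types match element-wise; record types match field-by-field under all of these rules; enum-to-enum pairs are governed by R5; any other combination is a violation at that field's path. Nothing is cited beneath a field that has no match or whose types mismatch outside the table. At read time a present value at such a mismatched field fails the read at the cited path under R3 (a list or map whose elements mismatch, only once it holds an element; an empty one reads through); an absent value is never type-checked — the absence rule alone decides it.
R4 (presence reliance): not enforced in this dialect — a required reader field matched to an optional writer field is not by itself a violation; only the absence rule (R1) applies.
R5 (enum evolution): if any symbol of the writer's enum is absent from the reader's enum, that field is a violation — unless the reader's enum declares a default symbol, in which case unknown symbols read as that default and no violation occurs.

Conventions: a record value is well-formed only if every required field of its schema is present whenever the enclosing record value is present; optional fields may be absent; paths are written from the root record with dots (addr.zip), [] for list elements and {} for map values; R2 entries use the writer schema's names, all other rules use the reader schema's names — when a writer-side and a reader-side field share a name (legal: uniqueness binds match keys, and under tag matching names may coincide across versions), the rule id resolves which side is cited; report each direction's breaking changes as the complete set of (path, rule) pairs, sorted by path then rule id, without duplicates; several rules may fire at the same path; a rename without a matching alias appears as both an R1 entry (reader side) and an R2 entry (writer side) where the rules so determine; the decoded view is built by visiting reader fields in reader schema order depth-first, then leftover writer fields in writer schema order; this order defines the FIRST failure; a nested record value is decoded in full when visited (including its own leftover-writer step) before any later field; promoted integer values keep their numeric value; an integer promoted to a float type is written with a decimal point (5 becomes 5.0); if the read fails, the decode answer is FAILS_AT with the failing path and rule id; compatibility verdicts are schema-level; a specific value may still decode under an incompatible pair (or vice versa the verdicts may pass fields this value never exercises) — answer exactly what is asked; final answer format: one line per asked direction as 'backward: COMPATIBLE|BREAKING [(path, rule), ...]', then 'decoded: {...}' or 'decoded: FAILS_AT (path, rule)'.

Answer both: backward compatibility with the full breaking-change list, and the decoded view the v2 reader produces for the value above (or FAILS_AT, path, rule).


each type pair in User: writer, then reader
backward analysis of User with v2 as reader and v1 as writer:
  status <- status (Channel -> Channel, writer required)
  archived <- archived (bool -> bool, writer optional)
  enabled <- enabled (bool -> bool, writer required)
  name <- label (string -> string, writer optional)
  avatar <- avatar (bytes -> bytes, writer optional)
  duration <- duration (int32 -> int32, writer optional)
  writer field attrs has no reader counterpart
  => backward verdict for User: COMPATIBLE, no violations
decode (reader v2):
  status := "BOT"
  archived := null (absent, optional -> null)
  enabled := true
  name := null (absent, optional -> null)
  avatar := 0xFF
  duration := 0
  writer attrs: reserved -> dropped
  => decoded: {"status": "BOT", "archived": null, "enabled": true, "name": null, "avatar": 0xFF, "duration": 0}
the other User changes do not affect what is asked:
  enum Channel (field status in record User): symbol GUEST added -> triggers nothing under User's printed rules — same verdict

backward: COMPATIBLE []; decoded: {"status": "BOT", "archived": null, "enabled": true, "name": null, "avatar": 0xFF, "duration": 0}


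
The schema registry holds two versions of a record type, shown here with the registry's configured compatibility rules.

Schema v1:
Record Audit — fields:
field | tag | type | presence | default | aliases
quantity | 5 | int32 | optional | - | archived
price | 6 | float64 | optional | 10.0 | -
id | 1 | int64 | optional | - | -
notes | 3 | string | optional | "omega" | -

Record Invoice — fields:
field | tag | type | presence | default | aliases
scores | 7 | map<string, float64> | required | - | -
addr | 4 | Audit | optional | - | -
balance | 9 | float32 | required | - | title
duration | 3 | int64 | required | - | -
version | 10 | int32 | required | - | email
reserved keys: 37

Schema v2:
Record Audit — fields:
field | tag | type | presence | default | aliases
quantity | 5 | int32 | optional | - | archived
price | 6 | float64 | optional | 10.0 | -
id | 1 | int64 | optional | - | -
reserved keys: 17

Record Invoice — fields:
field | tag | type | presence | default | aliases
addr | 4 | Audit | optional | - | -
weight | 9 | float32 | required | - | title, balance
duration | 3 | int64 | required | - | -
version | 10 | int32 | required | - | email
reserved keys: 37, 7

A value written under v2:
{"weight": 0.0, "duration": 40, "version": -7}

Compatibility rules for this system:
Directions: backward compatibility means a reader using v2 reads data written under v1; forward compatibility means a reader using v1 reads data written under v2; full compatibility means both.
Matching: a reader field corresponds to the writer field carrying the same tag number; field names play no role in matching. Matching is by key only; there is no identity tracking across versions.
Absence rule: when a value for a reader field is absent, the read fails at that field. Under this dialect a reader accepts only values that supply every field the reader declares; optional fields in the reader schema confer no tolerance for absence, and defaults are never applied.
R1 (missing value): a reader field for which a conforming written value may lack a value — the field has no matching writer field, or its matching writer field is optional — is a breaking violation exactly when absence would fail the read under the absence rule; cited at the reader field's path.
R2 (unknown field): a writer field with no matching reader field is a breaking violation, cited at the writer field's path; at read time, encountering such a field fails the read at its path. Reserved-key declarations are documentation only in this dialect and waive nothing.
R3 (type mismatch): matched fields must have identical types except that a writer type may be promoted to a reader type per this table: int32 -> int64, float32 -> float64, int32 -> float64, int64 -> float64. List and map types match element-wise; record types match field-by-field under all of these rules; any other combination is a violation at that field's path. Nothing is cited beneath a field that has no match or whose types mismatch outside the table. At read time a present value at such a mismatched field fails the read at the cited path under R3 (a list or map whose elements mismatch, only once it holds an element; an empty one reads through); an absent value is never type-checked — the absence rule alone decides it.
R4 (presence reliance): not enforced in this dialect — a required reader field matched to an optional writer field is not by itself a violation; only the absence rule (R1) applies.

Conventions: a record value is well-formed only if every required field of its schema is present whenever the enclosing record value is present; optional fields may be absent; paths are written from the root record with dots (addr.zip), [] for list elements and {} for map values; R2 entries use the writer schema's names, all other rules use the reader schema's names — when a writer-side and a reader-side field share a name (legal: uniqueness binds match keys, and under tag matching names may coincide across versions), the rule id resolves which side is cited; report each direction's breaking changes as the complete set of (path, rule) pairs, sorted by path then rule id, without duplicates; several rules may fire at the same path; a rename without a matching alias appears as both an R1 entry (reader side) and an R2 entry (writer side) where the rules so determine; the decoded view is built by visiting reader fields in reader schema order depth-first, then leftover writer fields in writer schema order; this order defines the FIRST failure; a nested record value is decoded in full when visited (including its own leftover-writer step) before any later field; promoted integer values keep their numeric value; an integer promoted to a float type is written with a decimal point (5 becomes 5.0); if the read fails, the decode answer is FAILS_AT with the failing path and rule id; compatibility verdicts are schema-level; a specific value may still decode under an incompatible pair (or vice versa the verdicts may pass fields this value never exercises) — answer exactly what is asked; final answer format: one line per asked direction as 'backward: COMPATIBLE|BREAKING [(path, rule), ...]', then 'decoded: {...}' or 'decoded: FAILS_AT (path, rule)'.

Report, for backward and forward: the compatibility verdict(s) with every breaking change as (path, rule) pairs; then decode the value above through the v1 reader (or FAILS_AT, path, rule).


in Invoice below, arrows point writer -> reader
checking backward for Invoice: reader v2 against writer v1:
  writer optional, Audit -> Audit: reader addr maps from writer addr
  writer required, float32 -> float32: reader weight maps from writer balance
  writer required, int64 -> int64: reader duration maps from writer duration
  writer required, int32 -> int32: reader version maps from writer version
  writer scores: unknown to reader
  writer optional, int32 -> int32: reader addr.quantity maps from writer addr.quantity
  writer optional, float64 -> float64: reader addr.price maps from writer addr.price
  writer optional, int64 -> int64: reader addr.id maps from writer addr.id
  writer addr.notes: unknown to reader
  rule R1 violated at addr
  rule R1 violated at addr.id
  rule R2 violated at addr.notes
  rule R1 violated at addr.price
  rule R1 violated at addr.quantity
  rule R2 violated at scores
  backward on Invoice therefore BREAKING (6)
checking forward for Invoice: reader v1 against writer v2:
  scores has no writer counterpart
  writer optional, Audit -> Audit: reader addr maps from writer addr
  writer required, float32 -> float32: reader balance maps from writer weight
  writer required, int64 -> int64: reader duration maps from writer duration
  writer required, int32 -> int32: reader version maps from writer version
  writer optional, int32 -> int32: reader addr.quantity maps from writer addr.quantity
  writer optional, float64 -> float64: reader addr.price maps from writer addr.price
  writer optional, int64 -> int64: reader addr.id maps from writer addr.id
  addr.notes has no writer counterpart
  rule R1 violated at addr
  rule R1 violated at addr.id
  rule R1 violated at addr.notes
  rule R1 violated at addr.price
  rule R1 violated at addr.quantity
  rule R1 violated at scores
  forward on Invoice therefore BREAKING (6)
decoding the Invoice value with the v1 reader:
  read fails at scores under R1 (no fill)
  => FAILS_AT (scores, R1)

backward: BREAKING [(addr, R1), (addr.id, R1), (addr.notes, R2), (addr.price, R1), (addr.quantity, R1), (scores, R2)]; forward: BREAKING [(addr, R1), (addr.id, R1), (addr.notes, R1), (addr.price, R1), (addr.quantity, R1), (scores, R1)]; decoded: FAILS_AT (scores, R1)
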